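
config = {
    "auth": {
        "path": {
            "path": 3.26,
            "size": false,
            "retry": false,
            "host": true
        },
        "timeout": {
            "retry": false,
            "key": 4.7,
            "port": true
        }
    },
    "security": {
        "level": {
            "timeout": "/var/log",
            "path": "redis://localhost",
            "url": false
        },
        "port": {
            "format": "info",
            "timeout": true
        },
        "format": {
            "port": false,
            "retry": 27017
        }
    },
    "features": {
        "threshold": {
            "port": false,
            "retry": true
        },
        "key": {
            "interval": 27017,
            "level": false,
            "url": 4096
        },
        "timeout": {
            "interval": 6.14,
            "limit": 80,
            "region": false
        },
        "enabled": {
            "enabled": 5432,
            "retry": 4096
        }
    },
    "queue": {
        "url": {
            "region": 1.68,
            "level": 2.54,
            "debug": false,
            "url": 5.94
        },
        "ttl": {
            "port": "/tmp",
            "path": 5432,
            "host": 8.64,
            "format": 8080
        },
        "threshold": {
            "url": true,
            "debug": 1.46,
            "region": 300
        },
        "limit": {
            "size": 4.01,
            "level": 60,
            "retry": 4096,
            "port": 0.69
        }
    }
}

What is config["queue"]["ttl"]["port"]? "/tmp"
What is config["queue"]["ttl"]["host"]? 8.64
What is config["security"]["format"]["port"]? False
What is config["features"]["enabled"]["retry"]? 4096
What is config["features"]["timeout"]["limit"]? 80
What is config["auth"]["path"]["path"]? 3.26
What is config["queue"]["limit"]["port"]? 0.69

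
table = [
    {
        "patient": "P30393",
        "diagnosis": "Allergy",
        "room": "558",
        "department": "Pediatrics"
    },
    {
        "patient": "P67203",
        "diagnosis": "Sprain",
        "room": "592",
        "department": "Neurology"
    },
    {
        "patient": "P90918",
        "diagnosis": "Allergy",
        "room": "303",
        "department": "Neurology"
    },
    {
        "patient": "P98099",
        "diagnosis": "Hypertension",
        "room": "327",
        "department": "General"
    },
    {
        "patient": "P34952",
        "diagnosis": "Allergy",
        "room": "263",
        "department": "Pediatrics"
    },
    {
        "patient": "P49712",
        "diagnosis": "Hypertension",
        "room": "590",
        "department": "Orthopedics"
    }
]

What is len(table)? 6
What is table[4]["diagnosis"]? "Allergy"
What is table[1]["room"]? "592"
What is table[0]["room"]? "558"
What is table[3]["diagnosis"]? "Hypertension"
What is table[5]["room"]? "590"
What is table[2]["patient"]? "P90918"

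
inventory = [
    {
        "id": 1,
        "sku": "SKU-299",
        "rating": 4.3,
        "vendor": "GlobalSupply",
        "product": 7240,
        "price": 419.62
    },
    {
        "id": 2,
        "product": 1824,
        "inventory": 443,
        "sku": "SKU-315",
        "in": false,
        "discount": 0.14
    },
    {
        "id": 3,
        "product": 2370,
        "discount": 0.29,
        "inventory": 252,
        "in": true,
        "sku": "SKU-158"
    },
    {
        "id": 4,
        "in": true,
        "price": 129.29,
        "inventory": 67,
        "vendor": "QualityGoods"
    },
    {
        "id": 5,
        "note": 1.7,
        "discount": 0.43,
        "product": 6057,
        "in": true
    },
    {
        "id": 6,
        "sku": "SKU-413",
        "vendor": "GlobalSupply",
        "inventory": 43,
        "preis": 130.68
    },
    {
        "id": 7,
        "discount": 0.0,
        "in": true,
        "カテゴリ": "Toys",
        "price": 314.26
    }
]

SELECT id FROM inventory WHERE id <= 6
[1, 2, 3, 4, 5, 6]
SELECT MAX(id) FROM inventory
7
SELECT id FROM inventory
[1, 2, 3, 4, 5, 6, 7]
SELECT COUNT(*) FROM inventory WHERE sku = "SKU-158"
1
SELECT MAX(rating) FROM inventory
4.3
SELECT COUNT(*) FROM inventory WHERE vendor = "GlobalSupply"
2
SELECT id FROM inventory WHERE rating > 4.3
[]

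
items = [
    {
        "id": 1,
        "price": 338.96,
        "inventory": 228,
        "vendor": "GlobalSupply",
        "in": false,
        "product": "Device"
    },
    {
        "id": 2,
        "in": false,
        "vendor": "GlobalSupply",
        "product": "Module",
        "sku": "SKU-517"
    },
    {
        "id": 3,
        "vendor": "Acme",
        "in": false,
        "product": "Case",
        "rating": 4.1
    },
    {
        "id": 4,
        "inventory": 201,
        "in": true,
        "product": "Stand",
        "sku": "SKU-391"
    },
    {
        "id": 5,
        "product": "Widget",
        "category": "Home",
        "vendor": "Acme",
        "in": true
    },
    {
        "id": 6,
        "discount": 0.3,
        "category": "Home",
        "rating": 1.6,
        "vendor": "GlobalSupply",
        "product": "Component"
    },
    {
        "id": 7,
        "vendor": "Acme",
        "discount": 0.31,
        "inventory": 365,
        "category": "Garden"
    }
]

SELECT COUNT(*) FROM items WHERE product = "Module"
1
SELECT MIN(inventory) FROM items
201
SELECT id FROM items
[1, 2, 3, 4, 5, 6, 7]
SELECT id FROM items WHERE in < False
[]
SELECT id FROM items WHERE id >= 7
[7]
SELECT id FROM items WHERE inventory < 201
[]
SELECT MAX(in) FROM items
True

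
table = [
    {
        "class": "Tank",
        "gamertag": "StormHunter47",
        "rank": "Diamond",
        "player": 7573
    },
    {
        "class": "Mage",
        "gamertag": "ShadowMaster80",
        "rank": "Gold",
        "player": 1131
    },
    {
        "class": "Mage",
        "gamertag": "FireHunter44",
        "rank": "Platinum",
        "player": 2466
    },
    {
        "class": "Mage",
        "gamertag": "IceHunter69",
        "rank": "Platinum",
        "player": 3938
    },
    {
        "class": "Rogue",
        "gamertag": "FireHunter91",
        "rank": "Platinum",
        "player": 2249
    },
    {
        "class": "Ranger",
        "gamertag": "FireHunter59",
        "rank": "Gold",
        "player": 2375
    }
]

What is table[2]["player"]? 2466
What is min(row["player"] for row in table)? 1131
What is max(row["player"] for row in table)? 7573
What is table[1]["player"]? 1131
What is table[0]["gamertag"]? "StormHunter47"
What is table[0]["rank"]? "Diamond"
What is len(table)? 6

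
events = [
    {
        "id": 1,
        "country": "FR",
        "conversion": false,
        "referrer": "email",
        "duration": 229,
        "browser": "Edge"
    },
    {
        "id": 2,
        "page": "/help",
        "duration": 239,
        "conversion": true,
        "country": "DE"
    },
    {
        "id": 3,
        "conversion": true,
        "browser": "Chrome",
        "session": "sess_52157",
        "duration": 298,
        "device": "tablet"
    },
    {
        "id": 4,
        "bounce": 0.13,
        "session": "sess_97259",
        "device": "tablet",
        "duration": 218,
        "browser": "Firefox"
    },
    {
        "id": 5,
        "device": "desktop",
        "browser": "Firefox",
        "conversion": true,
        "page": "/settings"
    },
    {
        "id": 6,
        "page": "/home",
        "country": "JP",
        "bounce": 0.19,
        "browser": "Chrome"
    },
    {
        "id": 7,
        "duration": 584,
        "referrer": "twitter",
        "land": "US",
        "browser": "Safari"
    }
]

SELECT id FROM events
[1, 2, 3, 4, 5, 6, 7]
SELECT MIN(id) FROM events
1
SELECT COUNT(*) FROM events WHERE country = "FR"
1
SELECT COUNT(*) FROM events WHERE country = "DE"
1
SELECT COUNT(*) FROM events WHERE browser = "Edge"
1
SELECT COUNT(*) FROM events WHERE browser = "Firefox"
2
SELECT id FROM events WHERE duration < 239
[1, 4]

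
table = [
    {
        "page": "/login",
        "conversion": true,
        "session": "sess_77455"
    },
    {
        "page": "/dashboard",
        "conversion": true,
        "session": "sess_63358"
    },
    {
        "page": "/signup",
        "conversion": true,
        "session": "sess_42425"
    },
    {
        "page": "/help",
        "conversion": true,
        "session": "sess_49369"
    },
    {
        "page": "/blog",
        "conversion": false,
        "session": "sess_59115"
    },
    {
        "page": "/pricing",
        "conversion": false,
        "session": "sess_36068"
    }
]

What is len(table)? 6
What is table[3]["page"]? "/help"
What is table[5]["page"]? "/pricing"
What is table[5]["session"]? "sess_36068"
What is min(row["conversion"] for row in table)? False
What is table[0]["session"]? "sess_77455"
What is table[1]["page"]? "/dashboard"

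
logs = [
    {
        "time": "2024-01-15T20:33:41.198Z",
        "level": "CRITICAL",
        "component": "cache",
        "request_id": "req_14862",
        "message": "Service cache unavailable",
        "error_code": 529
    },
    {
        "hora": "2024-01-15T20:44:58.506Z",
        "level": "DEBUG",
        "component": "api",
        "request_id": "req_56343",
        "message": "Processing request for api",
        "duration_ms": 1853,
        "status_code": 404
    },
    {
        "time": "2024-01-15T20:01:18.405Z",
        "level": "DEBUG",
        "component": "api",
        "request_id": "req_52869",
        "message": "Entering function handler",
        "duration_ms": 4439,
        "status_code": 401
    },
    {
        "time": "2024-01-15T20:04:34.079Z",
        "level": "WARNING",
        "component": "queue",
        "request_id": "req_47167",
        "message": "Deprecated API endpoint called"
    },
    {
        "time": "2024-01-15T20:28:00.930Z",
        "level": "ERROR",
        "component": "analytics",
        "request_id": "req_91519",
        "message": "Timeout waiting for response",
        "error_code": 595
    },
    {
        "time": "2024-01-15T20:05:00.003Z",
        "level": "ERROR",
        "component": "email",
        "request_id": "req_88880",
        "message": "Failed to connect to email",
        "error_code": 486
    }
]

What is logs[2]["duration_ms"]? 4439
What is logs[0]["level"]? "CRITICAL"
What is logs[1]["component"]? "api"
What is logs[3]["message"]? "Deprecated API endpoint called"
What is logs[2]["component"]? "api"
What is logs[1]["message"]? "Processing request for api"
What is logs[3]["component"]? "queue"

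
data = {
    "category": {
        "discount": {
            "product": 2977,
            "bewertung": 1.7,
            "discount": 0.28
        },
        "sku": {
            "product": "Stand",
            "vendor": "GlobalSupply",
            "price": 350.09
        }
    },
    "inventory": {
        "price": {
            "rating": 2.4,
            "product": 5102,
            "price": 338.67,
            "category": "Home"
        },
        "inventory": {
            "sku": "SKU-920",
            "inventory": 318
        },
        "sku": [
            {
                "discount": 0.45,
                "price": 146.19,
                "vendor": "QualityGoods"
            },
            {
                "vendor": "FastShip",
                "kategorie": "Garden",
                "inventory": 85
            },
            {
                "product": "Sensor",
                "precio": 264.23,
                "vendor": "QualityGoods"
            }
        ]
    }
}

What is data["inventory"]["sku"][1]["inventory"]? 85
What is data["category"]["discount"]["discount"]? 0.28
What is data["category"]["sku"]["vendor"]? "GlobalSupply"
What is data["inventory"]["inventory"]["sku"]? "SKU-920"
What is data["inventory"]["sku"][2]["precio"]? 264.23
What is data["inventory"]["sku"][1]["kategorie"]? "Garden"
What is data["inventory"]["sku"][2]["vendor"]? "QualityGoods"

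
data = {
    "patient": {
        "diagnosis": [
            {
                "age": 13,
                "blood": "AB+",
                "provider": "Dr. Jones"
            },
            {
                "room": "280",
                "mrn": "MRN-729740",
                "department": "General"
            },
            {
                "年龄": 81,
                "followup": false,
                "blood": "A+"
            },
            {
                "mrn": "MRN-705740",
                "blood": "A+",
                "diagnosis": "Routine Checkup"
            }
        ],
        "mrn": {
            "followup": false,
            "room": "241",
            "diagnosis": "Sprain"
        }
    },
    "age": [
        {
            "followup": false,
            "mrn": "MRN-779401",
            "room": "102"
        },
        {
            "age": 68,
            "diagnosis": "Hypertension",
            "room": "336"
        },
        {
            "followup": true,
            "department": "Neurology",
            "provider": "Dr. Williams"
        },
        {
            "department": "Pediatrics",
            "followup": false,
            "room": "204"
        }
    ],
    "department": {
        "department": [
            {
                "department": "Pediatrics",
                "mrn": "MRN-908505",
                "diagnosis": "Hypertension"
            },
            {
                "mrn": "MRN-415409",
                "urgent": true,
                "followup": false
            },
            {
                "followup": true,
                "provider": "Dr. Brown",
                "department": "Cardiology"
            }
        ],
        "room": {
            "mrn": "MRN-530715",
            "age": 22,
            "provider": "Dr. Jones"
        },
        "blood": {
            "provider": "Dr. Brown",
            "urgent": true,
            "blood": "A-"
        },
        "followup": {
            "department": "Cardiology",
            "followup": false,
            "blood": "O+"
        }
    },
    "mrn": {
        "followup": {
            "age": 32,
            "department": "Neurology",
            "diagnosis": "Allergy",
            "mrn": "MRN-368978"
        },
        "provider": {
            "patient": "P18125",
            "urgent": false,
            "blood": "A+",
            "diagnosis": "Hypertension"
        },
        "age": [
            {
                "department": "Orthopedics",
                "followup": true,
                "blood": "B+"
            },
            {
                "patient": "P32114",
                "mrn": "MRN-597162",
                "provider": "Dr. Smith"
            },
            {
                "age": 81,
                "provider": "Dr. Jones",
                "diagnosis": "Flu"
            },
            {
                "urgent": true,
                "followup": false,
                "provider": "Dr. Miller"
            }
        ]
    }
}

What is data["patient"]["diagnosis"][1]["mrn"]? "MRN-729740"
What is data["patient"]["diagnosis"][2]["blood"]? "A+"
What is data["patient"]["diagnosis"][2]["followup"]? False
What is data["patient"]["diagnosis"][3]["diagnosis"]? "Routine Checkup"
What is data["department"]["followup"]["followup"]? False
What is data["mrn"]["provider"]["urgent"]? False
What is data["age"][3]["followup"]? False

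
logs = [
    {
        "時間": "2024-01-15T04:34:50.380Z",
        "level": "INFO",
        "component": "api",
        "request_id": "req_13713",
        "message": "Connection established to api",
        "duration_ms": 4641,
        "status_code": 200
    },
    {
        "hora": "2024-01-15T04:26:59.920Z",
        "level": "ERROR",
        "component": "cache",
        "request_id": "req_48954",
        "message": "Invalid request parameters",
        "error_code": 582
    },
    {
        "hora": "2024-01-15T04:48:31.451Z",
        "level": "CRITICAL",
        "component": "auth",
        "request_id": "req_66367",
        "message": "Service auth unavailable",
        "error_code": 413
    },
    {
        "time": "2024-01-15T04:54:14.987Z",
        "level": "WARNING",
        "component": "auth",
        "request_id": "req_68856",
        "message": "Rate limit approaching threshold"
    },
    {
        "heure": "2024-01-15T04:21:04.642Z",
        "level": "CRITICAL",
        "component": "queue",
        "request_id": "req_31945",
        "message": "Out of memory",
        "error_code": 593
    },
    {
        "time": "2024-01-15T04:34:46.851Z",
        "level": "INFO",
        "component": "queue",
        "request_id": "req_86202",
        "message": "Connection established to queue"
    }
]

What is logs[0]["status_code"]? 200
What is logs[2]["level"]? "CRITICAL"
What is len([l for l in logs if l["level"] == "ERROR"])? 1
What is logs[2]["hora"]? "2024-01-15T04:48:31.451Z"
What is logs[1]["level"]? "ERROR"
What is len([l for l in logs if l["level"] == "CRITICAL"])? 2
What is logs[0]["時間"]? "2024-01-15T04:34:50.380Z"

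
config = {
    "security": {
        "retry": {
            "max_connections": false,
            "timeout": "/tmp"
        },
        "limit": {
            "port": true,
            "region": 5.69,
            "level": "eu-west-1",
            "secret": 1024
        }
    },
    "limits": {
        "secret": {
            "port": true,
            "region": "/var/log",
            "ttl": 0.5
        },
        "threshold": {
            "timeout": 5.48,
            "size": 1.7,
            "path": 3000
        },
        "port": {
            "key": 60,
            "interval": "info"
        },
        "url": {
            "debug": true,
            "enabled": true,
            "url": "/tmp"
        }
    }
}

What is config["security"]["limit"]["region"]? 5.69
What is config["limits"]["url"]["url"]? "/tmp"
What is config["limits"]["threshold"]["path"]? 3000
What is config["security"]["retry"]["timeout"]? "/tmp"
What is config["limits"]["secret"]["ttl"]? 0.5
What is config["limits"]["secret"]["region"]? "/var/log"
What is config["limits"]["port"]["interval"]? "info"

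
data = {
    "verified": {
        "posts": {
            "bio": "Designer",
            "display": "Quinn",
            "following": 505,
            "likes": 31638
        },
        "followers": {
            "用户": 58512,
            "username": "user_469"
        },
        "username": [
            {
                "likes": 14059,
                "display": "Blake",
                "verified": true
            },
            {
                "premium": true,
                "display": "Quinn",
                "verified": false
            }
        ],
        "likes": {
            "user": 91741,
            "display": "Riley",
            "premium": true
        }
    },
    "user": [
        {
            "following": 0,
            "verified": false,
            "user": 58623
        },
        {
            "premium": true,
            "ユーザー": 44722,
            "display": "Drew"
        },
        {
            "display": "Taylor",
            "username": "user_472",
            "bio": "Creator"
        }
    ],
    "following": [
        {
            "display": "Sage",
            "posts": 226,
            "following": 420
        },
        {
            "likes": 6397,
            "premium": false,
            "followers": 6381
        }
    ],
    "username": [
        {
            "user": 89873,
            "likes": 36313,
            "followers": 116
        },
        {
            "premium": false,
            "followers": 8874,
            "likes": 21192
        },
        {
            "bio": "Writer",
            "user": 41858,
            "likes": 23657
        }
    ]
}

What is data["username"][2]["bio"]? "Writer"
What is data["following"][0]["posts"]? 226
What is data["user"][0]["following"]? 0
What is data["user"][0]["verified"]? False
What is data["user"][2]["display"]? "Taylor"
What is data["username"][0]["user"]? 89873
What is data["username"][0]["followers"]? 116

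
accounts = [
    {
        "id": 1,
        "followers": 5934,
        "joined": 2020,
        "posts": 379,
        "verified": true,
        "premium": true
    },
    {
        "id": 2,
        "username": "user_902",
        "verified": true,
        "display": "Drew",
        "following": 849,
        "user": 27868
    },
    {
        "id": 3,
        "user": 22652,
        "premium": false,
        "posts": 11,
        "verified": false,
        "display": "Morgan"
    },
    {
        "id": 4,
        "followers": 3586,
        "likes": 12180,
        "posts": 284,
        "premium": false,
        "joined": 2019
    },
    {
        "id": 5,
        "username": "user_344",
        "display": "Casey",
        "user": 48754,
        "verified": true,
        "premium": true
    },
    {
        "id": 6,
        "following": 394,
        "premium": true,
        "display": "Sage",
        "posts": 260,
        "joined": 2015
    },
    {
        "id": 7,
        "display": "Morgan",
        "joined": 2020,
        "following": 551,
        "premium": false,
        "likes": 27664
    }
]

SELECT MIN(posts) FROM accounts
11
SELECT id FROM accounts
[1, 2, 3, 4, 5, 6, 7]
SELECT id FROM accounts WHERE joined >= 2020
[1, 7]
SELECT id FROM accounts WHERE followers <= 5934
[1, 4]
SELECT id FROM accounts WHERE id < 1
[]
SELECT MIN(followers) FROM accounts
3586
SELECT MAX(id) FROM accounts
7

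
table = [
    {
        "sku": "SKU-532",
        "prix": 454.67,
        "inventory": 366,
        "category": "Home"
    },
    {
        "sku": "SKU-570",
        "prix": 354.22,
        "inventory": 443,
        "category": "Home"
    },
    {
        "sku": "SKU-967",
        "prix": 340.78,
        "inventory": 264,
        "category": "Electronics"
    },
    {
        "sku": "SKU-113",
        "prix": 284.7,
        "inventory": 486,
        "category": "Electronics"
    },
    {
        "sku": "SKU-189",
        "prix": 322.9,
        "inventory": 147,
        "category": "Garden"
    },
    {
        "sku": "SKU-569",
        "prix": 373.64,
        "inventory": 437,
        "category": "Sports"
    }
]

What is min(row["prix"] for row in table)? 284.7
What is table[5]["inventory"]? 437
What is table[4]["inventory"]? 147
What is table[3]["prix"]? 284.7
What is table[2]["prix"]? 340.78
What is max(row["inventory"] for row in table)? 486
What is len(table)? 6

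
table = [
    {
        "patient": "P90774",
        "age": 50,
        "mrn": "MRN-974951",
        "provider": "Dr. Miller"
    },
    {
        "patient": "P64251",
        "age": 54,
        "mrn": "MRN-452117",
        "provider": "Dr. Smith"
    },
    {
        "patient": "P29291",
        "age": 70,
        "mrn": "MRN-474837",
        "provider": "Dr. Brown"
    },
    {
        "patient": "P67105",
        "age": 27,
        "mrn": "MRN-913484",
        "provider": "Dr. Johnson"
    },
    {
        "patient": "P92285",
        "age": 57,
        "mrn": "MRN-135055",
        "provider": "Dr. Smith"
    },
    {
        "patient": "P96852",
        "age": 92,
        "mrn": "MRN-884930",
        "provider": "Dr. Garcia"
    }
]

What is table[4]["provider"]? "Dr. Smith"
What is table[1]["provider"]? "Dr. Smith"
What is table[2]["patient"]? "P29291"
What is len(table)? 6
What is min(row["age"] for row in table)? 27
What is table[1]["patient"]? "P64251"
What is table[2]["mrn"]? "MRN-474837"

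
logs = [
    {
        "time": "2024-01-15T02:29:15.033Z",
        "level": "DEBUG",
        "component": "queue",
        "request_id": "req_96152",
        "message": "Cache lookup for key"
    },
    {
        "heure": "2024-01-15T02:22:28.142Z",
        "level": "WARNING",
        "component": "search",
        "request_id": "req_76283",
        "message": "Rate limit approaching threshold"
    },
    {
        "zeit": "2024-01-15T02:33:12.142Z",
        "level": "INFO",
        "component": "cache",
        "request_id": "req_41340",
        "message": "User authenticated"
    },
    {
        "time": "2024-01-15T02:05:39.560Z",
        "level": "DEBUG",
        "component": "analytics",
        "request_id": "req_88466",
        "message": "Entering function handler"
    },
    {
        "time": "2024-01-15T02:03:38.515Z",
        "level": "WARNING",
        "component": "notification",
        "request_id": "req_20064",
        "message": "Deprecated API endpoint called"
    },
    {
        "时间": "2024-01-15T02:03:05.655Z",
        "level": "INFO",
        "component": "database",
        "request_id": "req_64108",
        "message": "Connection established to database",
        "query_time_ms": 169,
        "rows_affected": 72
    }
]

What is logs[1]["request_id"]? "req_76283"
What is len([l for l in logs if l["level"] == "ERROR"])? 0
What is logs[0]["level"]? "DEBUG"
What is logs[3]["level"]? "DEBUG"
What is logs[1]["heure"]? "2024-01-15T02:22:28.142Z"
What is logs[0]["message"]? "Cache lookup for key"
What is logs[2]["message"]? "User authenticated"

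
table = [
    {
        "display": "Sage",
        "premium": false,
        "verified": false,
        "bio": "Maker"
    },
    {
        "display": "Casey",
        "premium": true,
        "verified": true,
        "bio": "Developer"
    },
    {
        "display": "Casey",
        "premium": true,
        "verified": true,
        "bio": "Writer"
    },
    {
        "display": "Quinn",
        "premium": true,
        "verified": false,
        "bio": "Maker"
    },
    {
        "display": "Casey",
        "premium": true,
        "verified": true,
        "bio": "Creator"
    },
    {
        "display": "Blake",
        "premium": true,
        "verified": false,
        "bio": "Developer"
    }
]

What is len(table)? 6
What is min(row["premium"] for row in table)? False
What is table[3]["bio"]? "Maker"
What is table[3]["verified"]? False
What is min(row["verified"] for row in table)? False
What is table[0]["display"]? "Sage"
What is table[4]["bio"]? "Creator"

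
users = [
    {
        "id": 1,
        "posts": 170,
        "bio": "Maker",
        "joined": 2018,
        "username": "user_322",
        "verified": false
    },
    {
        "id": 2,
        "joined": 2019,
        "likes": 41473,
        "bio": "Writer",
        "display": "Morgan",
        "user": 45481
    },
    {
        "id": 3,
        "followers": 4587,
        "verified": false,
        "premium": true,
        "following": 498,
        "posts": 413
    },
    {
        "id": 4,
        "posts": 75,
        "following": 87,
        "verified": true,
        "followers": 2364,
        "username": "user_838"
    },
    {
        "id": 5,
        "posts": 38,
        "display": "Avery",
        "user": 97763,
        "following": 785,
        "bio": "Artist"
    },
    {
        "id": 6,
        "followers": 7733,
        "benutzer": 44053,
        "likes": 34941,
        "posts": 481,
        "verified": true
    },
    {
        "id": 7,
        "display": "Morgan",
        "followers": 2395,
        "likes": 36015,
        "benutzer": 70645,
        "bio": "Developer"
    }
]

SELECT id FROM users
[1, 2, 3, 4, 5, 6, 7]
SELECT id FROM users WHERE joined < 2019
[1]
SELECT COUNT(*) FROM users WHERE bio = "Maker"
1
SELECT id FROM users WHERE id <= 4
[1, 2, 3, 4]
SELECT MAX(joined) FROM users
2019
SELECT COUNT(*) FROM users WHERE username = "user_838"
1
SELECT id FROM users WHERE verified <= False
[1, 3]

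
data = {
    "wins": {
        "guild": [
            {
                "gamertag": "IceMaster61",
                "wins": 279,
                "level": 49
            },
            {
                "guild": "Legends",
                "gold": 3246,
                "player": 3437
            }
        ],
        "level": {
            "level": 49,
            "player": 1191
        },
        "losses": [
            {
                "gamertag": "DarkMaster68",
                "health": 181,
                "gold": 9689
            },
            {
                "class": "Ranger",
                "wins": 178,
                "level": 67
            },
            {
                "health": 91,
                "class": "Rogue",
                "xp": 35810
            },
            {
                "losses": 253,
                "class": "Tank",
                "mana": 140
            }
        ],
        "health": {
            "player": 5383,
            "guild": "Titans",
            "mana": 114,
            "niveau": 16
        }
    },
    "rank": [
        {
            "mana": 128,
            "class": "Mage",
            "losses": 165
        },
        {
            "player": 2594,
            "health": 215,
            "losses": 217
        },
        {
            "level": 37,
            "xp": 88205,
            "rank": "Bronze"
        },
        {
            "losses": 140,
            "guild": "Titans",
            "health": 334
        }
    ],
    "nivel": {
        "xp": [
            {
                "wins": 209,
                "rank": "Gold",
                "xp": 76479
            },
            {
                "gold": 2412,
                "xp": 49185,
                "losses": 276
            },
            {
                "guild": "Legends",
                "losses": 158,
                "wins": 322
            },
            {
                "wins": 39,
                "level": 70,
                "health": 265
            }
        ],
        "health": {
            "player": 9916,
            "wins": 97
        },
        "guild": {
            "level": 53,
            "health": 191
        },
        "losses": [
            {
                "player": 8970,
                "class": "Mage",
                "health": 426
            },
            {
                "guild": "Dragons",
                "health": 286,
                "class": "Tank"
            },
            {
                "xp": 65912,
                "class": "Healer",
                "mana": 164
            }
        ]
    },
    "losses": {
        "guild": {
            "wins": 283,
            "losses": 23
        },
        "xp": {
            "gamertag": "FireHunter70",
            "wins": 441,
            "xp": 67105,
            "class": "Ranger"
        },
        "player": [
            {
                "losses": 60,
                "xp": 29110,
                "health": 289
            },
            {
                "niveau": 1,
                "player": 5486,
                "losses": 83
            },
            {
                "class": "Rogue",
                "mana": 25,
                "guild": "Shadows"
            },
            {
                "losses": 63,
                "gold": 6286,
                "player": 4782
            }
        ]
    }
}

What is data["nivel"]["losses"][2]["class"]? "Healer"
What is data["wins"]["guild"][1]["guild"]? "Legends"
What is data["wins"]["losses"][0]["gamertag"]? "DarkMaster68"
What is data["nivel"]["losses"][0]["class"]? "Mage"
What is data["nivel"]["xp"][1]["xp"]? 49185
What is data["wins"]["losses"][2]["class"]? "Rogue"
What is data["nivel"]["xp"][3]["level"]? 70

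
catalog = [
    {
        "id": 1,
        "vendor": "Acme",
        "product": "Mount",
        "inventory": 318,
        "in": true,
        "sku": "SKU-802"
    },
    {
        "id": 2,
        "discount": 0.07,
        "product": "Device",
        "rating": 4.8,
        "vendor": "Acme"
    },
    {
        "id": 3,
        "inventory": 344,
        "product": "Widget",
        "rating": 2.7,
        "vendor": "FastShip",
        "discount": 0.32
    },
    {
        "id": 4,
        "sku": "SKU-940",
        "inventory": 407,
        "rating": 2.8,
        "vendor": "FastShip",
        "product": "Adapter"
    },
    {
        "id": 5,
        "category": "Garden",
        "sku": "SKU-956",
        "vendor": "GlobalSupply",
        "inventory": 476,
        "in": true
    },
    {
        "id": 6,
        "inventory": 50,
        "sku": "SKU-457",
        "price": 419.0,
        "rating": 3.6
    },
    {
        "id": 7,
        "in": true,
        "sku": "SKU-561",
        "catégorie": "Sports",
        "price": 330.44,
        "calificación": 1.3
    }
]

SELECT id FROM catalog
[1, 2, 3, 4, 5, 6, 7]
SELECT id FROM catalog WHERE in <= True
[1, 5, 7]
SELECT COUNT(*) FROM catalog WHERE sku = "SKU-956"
1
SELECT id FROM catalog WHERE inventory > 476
[]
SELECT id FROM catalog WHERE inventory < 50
[]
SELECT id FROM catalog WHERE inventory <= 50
[6]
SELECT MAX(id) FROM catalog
7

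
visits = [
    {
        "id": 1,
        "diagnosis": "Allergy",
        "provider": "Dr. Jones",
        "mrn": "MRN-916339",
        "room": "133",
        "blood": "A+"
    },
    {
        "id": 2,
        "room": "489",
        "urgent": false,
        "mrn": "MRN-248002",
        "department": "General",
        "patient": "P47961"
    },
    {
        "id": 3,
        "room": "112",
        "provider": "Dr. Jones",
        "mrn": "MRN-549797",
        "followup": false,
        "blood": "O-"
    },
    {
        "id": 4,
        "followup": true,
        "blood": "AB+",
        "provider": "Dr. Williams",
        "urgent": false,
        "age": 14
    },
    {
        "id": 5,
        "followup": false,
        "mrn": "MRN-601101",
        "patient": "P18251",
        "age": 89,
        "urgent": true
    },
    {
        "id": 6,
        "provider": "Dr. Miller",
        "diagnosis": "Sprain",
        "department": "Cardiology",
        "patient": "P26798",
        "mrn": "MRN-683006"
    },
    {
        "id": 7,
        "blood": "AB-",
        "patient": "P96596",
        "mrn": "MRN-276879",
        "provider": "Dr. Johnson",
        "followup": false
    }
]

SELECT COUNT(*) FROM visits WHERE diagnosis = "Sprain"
1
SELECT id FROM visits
[1, 2, 3, 4, 5, 6, 7]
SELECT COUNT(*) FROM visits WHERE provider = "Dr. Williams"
1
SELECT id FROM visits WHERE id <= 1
[1]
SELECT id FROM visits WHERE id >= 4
[4, 5, 6, 7]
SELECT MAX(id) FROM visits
7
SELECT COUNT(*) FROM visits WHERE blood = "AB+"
1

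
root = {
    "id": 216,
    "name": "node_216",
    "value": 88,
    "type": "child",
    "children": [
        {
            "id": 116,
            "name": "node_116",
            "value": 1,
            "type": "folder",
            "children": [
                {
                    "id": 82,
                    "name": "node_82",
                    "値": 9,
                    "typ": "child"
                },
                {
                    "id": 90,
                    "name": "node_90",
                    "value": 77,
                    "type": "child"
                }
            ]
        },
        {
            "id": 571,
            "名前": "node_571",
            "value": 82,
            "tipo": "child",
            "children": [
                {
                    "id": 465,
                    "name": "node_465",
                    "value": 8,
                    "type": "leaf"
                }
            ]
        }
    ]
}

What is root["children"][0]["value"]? 1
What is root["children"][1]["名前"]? "node_571"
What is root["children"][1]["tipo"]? "child"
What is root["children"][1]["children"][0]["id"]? 465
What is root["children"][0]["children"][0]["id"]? 82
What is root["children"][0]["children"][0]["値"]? 9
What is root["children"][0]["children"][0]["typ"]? "child"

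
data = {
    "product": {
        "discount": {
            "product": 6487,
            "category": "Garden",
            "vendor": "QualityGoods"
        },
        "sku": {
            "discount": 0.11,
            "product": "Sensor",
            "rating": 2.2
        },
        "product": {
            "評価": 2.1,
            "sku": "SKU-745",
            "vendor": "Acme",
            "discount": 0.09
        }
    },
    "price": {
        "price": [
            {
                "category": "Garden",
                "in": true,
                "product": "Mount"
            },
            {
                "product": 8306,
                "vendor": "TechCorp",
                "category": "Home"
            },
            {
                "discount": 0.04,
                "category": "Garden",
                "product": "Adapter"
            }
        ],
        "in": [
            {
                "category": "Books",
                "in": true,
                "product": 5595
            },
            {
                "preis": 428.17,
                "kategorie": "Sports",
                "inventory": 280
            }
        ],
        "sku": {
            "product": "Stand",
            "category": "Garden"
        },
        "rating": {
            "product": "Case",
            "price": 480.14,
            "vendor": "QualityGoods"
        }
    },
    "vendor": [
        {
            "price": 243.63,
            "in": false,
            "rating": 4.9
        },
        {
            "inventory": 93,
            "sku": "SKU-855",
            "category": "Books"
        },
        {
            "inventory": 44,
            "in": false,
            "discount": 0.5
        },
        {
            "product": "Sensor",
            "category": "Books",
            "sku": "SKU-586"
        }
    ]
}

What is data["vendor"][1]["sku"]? "SKU-855"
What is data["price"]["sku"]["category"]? "Garden"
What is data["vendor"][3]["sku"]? "SKU-586"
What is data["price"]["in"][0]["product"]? 5595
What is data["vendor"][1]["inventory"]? 93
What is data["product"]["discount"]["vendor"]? "QualityGoods"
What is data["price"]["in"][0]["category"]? "Books"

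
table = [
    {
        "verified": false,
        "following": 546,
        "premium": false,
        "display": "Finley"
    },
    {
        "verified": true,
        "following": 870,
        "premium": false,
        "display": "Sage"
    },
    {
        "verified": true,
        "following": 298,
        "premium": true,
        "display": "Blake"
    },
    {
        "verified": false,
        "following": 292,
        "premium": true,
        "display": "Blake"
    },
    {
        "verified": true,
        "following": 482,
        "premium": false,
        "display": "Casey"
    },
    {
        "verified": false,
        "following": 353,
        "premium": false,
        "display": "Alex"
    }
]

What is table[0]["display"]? "Finley"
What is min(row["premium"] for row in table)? False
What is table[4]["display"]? "Casey"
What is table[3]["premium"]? True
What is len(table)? 6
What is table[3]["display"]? "Blake"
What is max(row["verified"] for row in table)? True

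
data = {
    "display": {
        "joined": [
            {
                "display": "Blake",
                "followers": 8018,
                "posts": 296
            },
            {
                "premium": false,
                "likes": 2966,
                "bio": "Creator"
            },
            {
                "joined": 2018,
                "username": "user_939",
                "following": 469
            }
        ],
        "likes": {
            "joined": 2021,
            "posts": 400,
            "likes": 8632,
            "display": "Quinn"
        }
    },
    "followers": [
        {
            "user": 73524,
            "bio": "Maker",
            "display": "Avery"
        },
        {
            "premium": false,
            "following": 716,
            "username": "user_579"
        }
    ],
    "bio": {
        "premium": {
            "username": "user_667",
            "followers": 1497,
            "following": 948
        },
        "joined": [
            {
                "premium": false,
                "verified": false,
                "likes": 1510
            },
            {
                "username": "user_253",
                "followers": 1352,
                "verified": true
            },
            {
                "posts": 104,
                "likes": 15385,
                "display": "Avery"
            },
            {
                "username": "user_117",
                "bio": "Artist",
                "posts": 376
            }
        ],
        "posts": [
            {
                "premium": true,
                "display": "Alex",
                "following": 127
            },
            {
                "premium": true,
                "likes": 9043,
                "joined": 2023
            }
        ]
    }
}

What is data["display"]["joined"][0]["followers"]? 8018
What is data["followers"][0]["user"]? 73524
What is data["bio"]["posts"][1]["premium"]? True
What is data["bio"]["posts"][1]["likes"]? 9043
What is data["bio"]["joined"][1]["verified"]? True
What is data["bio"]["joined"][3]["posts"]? 376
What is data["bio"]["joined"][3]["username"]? "user_117"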